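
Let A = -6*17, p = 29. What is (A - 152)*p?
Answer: -7366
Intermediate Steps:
A = -102
(A - 152)*p = (-102 - 152)*29 = -254*29 = -7366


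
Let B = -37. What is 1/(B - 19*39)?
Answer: -1/778 ≈ -0.0012853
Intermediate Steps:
1/(B - 19*39) = 1/(-37 - 19*39) = 1/(-37 - 741) = 1/(-778) = -1/778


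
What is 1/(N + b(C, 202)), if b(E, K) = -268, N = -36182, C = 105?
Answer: -1/36450 ≈ -2.7435e-5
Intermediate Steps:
1/(N + b(C, 202)) = 1/(-36182 - 268) = 1/(-36450) = -1/36450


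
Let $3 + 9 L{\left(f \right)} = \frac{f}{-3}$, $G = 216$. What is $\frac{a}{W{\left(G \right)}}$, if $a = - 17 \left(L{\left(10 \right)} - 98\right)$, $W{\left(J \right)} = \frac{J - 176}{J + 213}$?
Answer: $\frac{1295723}{72} \approx 17996.0$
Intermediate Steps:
$L{\left(f \right)} = - \frac{1}{3} - \frac{f}{27}$ ($L{\left(f \right)} = - \frac{1}{3} + \frac{f \frac{1}{-3}}{9} = - \frac{1}{3} + \frac{f \left(- \frac{1}{3}\right)}{9} = - \frac{1}{3} + \frac{\left(- \frac{1}{3}\right) f}{9} = - \frac{1}{3} - \frac{f}{27}$)
$W{\left(J \right)} = \frac{-176 + J}{213 + J}$
$a = \frac{45305}{27}$ ($a = - 17 \left(\left(- \frac{1}{3} - \frac{10}{27}\right) - 98\right) = - 17 \left(- \frac{19}{27} - 98\right) = \left(-17\right) \left(- \frac{2665}{27}\right) = \frac{45305}{27} \approx 1678.0$)
$\frac{a}{W{\left(G \right)}} = \frac{45305}{27 \frac{-176 + 216}{213 + 216}} = \frac{45305}{27 \cdot \frac{1}{429} \cdot 40} = \frac{45305}{27 \cdot \frac{40}{429}} = \frac{45305}{27} \cdot \frac{429}{40} = \frac{1295723}{72}$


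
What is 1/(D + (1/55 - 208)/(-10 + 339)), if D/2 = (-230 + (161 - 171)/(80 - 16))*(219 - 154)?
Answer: -289520/8662711899 ≈ -3.3421e-5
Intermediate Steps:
D = -478725/16 (D = 2*((-230 + (161 - 171)/(80 - 16))*(219 - 154)) = 2*((-230 - 10/64)*65) = 2*((-230 - 10*1/64)*65) = 2*((-230 - 5/32)*65) = 2*(-7365/32*65) = 2*(-478725/32) = -478725/16 ≈ -29920.)
1/(D + (1/55 - 208)/(-10 + 339)) = 1/(-478725/16 + (1/55 - 208)/(-10 + 339)) = 1/(-478725/16 + (1/55 - 208)/329) = 1/(-478725/16 - 11439/55*1/329) = 1/(-478725/16 - 11439/18095) = 1/(-8662711899/289520) = -289520/8662711899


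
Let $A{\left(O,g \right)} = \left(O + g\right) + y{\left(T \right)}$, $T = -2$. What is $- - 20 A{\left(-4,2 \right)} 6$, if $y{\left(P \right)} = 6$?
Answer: $480$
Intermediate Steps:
$A{\left(O,g \right)} = 6 + O + g$ ($A{\left(O,g \right)} = \left(O + g\right) + 6 = 6 + O + g$)
$- - 20 A{\left(-4,2 \right)} 6 = - - 20 \left(6 - 4 + 2\right) 6 = - \left(-20\right) 4 \cdot 6 = - \left(-80\right) 6 = \left(-1\right) \left(-480\right) = 480$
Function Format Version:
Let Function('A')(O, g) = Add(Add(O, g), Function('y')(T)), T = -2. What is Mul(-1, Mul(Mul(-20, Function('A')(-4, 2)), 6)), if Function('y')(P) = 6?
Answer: 480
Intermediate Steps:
Function('A')(O, g) = Add(6, O, g) (Function('A')(O, g) = Add(Add(O, g), 6) = Add(6, O, g))
Mul(-1, Mul(Mul(-20, Function('A')(-4, 2)), 6)) = Mul(-1, Mul(Mul(-20, Add(6, -4, 2)), 6)) = Mul(-1, Mul(Mul(-20, 4), 6)) = Mul(-1, Mul(-80, 6)) = Mul(-1, -480) = 480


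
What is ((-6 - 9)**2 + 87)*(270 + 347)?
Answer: 192504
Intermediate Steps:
((-6 - 9)**2 + 87)*(270 + 347) = ((-15)**2 + 87)*617 = (225 + 87)*617 = 312*617 = 192504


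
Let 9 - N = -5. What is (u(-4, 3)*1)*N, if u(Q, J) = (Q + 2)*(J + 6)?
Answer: -252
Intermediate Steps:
N = 14 (N = 9 - 1*(-5) = 9 + 5 = 14)
u(Q, J) = (2 + Q)*(6 + J)
(u(-4, 3)*1)*N = ((12 + 2*3 + 6*(-4) + 3*(-4))*1)*14 = ((12 + 6 - 24 - 12)*1)*14 = -18*1*14 = -18*14 = -252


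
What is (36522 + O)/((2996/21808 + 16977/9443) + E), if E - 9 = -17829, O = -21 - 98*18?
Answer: -1788373168932/917331634109 ≈ -1.9495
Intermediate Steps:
O = -1785 (O = -21 - 1764 = -1785)
E = -17820 (E = 9 - 17829 = -17820)
(36522 + O)/((2996/21808 + 16977/9443) + E) = (36522 - 1785)/((2996/21808 + 16977/9443) - 17820) = 34737/((2996*(1/21808) + 16977*(1/9443)) - 17820) = 34737/((749/5452 + 16977/9443) - 17820) = 34737/(99631411/51483236 - 17820) = 34737/(-917331634109/51483236) = 34737*(-51483236/917331634109) = -1788373168932/917331634109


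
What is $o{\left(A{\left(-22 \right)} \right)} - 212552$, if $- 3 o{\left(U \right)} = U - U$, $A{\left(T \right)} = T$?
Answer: $-212552$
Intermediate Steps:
$o{\left(U \right)} = 0$ ($o{\left(U \right)} = - \frac{U - U}{3} = \left(- \frac{1}{3}\right) 0 = 0$)
$o{\left(A{\left(-22 \right)} \right)} - 212552 = 0 - 212552 = -212552$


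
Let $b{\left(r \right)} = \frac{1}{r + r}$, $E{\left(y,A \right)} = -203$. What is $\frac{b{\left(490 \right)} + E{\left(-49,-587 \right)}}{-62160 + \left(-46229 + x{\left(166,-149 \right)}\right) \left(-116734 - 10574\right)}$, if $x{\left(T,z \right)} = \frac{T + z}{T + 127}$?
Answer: $- \frac{1494593}{43330545003200} \approx -3.4493 \cdot 10^{-8}$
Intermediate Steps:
$x{\left(T,z \right)} = \frac{T + z}{127 + T}$
$b{\left(r \right)} = \frac{1}{2 r}$
$\frac{b{\left(490 \right)} + E{\left(-49,-587 \right)}}{-62160 + \left(-46229 + x{\left(166,-149 \right)}\right) \left(-116734 - 10574\right)} = \frac{\frac{1}{2 \cdot 490} - 203}{-62160 + \left(-46229 + \frac{166 - 149}{127 + 166}\right) \left(-116734 - 10574\right)} = \frac{\frac{1}{2} \cdot \frac{1}{490} - 203}{-62160 + \left(-46229 + \frac{1}{293} \cdot 17\right) \left(-127308\right)} = \frac{\frac{1}{980} - 203}{-62160 + \left(-46229 + \frac{1}{293} \cdot 17\right) \left(-127308\right)} = - \frac{198939}{980 \left(-62160 + \left(-46229 + \frac{17}{293}\right) \left(-127308\right)\right)} = - \frac{198939}{980 \left(-62160 - - \frac{1724397044640}{293}\right)} = - \frac{198939}{980 \left(-62160 + \frac{1724397044640}{293}\right)} = - \frac{198939}{980 \cdot \frac{1724378831760}{293}} = \left(- \frac{198939}{980}\right) \frac{293}{1724378831760} = - \frac{1494593}{43330545003200}$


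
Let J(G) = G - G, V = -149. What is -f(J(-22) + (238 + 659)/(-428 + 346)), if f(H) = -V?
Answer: -149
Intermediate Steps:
J(G) = 0
f(H) = 149 (f(H) = -1*(-149) = 149)
-f(J(-22) + (238 + 659)/(-428 + 346)) = -1*149 = -149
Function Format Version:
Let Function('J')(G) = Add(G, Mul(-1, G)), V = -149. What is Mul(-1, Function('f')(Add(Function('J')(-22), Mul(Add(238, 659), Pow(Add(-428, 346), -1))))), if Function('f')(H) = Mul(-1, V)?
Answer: -149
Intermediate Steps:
Function('J')(G) = 0
Function('f')(H) = 149 (Function('f')(H) = Mul(-1, -149) = 149)
Mul(-1, Function('f')(Add(Function('J')(-22), Mul(Add(238, 659), Pow(Add(-428, 346), -1))))) = Mul(-1, 149) = -149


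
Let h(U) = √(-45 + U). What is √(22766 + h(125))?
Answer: √(22766 + 4*√5) ≈ 150.91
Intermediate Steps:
√(22766 + h(125)) = √(22766 + √(-45 + 125)) = √(22766 + √80) = √(22766 + 4*√5)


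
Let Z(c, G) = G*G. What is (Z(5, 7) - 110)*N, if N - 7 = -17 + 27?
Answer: -1037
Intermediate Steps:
Z(c, G) = G**2
N = 17 (N = 7 + (-17 + 27) = 7 + 10 = 17)
(Z(5, 7) - 110)*N = (7**2 - 110)*17 = (49 - 110)*17 = -61*17 = -1037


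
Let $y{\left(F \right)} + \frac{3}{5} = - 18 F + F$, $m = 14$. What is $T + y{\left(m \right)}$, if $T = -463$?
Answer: $- \frac{3508}{5} \approx -701.6$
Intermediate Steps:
$y{\left(F \right)} = - \frac{3}{5} - 17 F$ ($y{\left(F \right)} = - \frac{3}{5} + \left(- 18 F + F\right) = - \frac{3}{5} - 17 F$)
$T + y{\left(m \right)} = -463 - \frac{1193}{5} = - \frac{3508}{5}$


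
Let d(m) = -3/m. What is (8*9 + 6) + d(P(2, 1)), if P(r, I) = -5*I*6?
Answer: 781/10 ≈ 78.100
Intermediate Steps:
P(r, I) = -30*I
(8*9 + 6) + d(P(2, 1)) = (8*9 + 6) - 3/((-30*1)) = (72 + 6) - 3/(-30) = 78 - 3*(-1/30) = 78 + ⅒ = 781/10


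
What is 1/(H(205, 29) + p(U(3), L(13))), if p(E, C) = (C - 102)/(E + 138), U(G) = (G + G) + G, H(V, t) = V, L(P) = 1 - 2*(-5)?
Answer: 21/4292 ≈ 0.0048928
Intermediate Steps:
L(P) = 11 (L(P) = 1 + 10 = 11)
U(G) = 3*G (U(G) = 2*G + G = 3*G)
p(E, C) = (-102 + C)/(138 + E)
1/(H(205, 29) + p(U(3), L(13))) = 1/(205 + (-102 + 11)/(138 + 3*3)) = 1/(205 - 91/(138 + 9)) = 1/(205 - 91/147) = 1/(205 + (1/147)*(-91)) = 1/(205 - 13/21) = 1/(4292/21) = 21/4292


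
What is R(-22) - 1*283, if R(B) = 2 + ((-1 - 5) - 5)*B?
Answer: -39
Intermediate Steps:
R(B) = 2 - 11*B (R(B) = 2 + (-6 - 5)*B = 2 - 11*B)
R(-22) - 1*283 = (2 - 11*(-22)) - 1*283 = (2 + 242) - 283 = 244 - 283 = -39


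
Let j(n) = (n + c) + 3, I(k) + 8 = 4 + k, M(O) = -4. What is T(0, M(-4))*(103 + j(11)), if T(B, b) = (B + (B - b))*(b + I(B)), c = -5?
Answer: -3584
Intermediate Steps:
I(k) = -4 + k (I(k) = -8 + (4 + k) = -4 + k)
T(B, b) = (-b + 2*B)*(-4 + B + b) (T(B, b) = (B + (B - b))*(b + (-4 + B)) = (-b + 2*B)*(-4 + B + b))
j(n) = -2 + n (j(n) = (n - 5) + 3 = (-5 + n) + 3 = -2 + n)
T(0, M(-4))*(103 + j(11)) = (-1*(-4)² - 8*0 + 2*0² + 4*(-4) + 0*(-4))*(103 + (-2 + 11)) = (-1*16 + 0 + 2*0 - 16 + 0)*(103 + 9) = (-16 + 0 + 0 - 16 + 0)*112 = -32*112 = -3584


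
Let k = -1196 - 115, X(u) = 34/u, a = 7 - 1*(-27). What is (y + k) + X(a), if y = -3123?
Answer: -4433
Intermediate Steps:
a = 34 (a = 7 + 27 = 34)
k = -1311
(y + k) + X(a) = (-3123 - 1311) + 34/34 = -4434 + 34*(1/34) = -4434 + 1 = -4433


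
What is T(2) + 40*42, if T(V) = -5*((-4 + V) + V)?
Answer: 1680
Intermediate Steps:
T(V) = 20 - 10*V (T(V) = -5*(-4 + 2*V) = 20 - 10*V)
T(2) + 40*42 = (20 - 10*2) + 40*42 = (20 - 20) + 1680 = 0 + 1680 = 1680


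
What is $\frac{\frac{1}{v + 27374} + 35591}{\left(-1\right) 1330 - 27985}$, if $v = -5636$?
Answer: $- \frac{773677159}{637249470} \approx -1.2141$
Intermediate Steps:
$\frac{\frac{1}{v + 27374} + 35591}{\left(-1\right) 1330 - 27985} = \frac{\frac{1}{-5636 + 27374} + 35591}{\left(-1\right) 1330 - 27985} = \frac{\frac{1}{21738} + 35591}{-1330 - 27985} = \frac{\frac{1}{21738} + 35591}{-29315} = \frac{773677159}{21738} \left(- \frac{1}{29315}\right) = - \frac{773677159}{637249470}$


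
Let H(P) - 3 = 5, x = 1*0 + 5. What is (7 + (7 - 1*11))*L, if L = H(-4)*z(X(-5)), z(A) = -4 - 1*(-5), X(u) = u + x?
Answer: 24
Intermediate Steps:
x = 5 (x = 0 + 5 = 5)
H(P) = 8 (H(P) = 3 + 5 = 8)
X(u) = 5 + u (X(u) = u + 5 = 5 + u)
z(A) = 1 (z(A) = -4 + 5 = 1)
L = 8 (L = 8*1 = 8)
(7 + (7 - 1*11))*L = (7 + (7 - 1*11))*8 = (7 + (7 - 11))*8 = (7 - 4)*8 = 3*8 = 24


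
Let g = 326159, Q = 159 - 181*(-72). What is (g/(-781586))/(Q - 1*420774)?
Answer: 326159/318561166638 ≈ 1.0239e-6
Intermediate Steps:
Q = 13191 (Q = 159 + 13032 = 13191)
(g/(-781586))/(Q - 1*420774) = (326159/(-781586))/(13191 - 1*420774) = (326159*(-1/781586))/(13191 - 420774) = -326159/781586/(-407583) = -326159/781586*(-1/407583) = 326159/318561166638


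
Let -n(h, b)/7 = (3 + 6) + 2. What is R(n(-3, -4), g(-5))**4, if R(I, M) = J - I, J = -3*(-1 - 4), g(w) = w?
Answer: 71639296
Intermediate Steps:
n(h, b) = -77 (n(h, b) = -7*((3 + 6) + 2) = -7*(9 + 2) = -7*11 = -77)
J = 15 (J = -3*(-5) = 15)
R(I, M) = 15 - I
R(n(-3, -4), g(-5))**4 = (15 - 1*(-77))**4 = (15 + 77)**4 = 92**4 = 71639296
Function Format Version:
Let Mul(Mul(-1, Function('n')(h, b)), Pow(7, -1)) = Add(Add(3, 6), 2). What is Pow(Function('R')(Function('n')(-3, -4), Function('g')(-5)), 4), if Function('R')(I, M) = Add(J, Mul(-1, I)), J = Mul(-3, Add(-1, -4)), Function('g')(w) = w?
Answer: 71639296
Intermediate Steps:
Function('n')(h, b) = -77 (Function('n')(h, b) = Mul(-7, Add(Add(3, 6), 2)) = Mul(-7, Add(9, 2)) = Mul(-7, 11) = -77)
J = 15 (J = Mul(-3, -5) = 15)
Function('R')(I, M) = Add(15, Mul(-1, I))
Pow(Function('R')(Function('n')(-3, -4), Function('g')(-5)), 4) = Pow(Add(15, Mul(-1, -77)), 4) = Pow(Add(15, 77), 4) = Pow(92, 4) = 71639296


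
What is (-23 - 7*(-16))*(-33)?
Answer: -2937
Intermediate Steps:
(-23 - 7*(-16))*(-33) = (-23 + 112)*(-33) = 89*(-33) = -2937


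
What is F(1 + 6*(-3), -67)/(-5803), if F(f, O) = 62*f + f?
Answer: 153/829 ≈ 0.18456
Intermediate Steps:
F(f, O) = 63*f
F(1 + 6*(-3), -67)/(-5803) = (63*(1 + 6*(-3)))/(-5803) = (63*(1 - 18))*(-1/5803) = (63*(-17))*(-1/5803) = -1071*(-1/5803) = 153/829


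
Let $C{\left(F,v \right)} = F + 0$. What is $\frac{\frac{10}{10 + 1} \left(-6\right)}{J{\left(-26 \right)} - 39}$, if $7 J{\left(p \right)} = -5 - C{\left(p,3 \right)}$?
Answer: $\frac{5}{33} \approx 0.15152$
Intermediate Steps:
$C{\left(F,v \right)} = F$
$J{\left(p \right)} = - \frac{5}{7} - \frac{p}{7}$ ($J{\left(p \right)} = \frac{-5 - p}{7} = - \frac{5}{7} - \frac{p}{7}$)
$\frac{\frac{10}{10 + 1} \left(-6\right)}{J{\left(-26 \right)} - 39} = \frac{\frac{10}{10 + 1} \left(-6\right)}{\left(- \frac{5}{7} - - \frac{26}{7}\right) - 39} = \frac{\frac{10}{11} \left(-6\right)}{\left(- \frac{5}{7} + \frac{26}{7}\right) - 39} = \frac{10 \cdot \frac{1}{11} \left(-6\right)}{3 - 39} = \frac{\frac{10}{11} \left(-6\right)}{-36} = \left(- \frac{60}{11}\right) \left(- \frac{1}{36}\right) = \frac{5}{33}$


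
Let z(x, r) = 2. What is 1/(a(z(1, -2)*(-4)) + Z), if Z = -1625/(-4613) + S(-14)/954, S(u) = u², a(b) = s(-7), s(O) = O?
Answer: -2200401/14175608 ≈ -0.15522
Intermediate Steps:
a(b) = -7
Z = 1227199/2200401 (Z = -1625/(-4613) + (-14)²/954 = -1625*(-1/4613) + 196*(1/954) = 1625/4613 + 98/477 = 1227199/2200401 ≈ 0.55772)
1/(a(z(1, -2)*(-4)) + Z) = 1/(-7 + 1227199/2200401) = 1/(-14175608/2200401) = -2200401/14175608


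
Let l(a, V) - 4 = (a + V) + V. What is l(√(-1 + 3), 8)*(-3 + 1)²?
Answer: 80 + 4*√2 ≈ 85.657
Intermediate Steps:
l(a, V) = 4 + a + 2*V (l(a, V) = 4 + ((a + V) + V) = 4 + ((V + a) + V) = 4 + (a + 2*V) = 4 + a + 2*V)
l(√(-1 + 3), 8)*(-3 + 1)² = (4 + √(-1 + 3) + 2*8)*(-3 + 1)² = (4 + √2 + 16)*(-2)² = (20 + √2)*4 = 80 + 4*√2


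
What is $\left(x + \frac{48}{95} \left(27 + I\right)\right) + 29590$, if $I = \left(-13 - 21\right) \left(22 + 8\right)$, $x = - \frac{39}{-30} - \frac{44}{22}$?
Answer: $\frac{5526639}{190} \approx 29088.0$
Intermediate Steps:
$x = - \frac{7}{10}$ ($x = \left(-39\right) \left(- \frac{1}{30}\right) - 2 = \frac{13}{10} - 2 = - \frac{7}{10} \approx -0.7$)
$I = -1020$ ($I = \left(-34\right) 30 = -1020$)
$\left(x + \frac{48}{95} \left(27 + I\right)\right) + 29590 = \left(- \frac{7}{10} + \frac{48}{95} \left(27 - 1020\right)\right) + 29590 = \left(- \frac{7}{10} + 48 \cdot \frac{1}{95} \left(-993\right)\right) + 29590 = \left(- \frac{7}{10} + \frac{48}{95} \left(-993\right)\right) + 29590 = \left(- \frac{7}{10} - \frac{47664}{95}\right) + 29590 = - \frac{95461}{190} + 29590 = \frac{5526639}{190}$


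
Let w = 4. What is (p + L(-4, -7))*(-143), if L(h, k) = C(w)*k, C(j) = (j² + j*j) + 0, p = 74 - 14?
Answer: 23452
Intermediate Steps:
p = 60
C(j) = 2*j² (C(j) = (j² + j²) + 0 = 2*j² + 0 = 2*j²)
L(h, k) = 32*k (L(h, k) = (2*4²)*k = (2*16)*k = 32*k)
(p + L(-4, -7))*(-143) = (60 + 32*(-7))*(-143) = (60 - 224)*(-143) = -164*(-143) = 23452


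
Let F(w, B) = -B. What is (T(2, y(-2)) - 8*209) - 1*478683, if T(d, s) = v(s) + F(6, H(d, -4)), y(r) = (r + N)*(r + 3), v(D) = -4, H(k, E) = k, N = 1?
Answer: -480361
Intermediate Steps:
y(r) = (1 + r)*(3 + r) (y(r) = (r + 1)*(r + 3) = (1 + r)*(3 + r))
T(d, s) = -4 - d
(T(2, y(-2)) - 8*209) - 1*478683 = ((-4 - 1*2) - 8*209) - 1*478683 = ((-4 - 2) - 1672) - 478683 = (-6 - 1672) - 478683 = -1678 - 478683 = -480361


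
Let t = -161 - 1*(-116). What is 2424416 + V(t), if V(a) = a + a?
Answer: 2424326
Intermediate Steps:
t = -45 (t = -161 + 116 = -45)
V(a) = 2*a
2424416 + V(t) = 2424416 + 2*(-45) = 2424416 - 90 = 2424326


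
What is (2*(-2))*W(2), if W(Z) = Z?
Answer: -8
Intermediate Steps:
(2*(-2))*W(2) = (2*(-2))*2 = -4*2 = -8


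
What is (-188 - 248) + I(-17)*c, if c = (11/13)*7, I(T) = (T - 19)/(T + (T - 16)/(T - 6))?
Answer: -982694/2327 ≈ -422.30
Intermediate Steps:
I(T) = (-19 + T)/(T + (-16 + T)/(-6 + T))
c = 77/13 (c = (11*(1/13))*7 = (11/13)*7 = 77/13 ≈ 5.9231)
(-188 - 248) + I(-17)*c = (-188 - 248) + ((-114 - 1*(-17)**2 + 25*(-17))/(16 - 1*(-17)**2 + 5*(-17)))*(77/13) = -436 + ((-114 - 1*289 - 425)/(16 - 1*289 - 85))*(77/13) = -436 + ((-114 - 289 - 425)/(16 - 289 - 85))*(77/13) = -436 + (-828/(-358))*(77/13) = -436 - 1/358*(-828)*(77/13) = -436 + (414/179)*(77/13) = -436 + 31878/2327 = -982694/2327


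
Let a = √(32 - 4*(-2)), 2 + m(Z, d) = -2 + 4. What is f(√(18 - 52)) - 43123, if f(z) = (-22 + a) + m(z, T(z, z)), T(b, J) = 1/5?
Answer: -43145 + 2*√10 ≈ -43139.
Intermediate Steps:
T(b, J) = ⅕
m(Z, d) = 0 (m(Z, d) = -2 + (-2 + 4) = -2 + 2 = 0)
a = 2*√10 (a = √(32 + 8) = √40 = 2*√10 ≈ 6.3246)
f(z) = -22 + 2*√10 (f(z) = (-22 + 2*√10) + 0 = -22 + 2*√10)
f(√(18 - 52)) - 43123 = (-22 + 2*√10) - 43123 = -43145 + 2*√10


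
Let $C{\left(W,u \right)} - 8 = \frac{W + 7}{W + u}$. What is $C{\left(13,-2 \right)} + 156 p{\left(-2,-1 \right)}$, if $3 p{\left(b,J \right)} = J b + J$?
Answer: $\frac{680}{11} \approx 61.818$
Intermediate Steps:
$C{\left(W,u \right)} = 8 + \frac{7 + W}{W + u}$ ($C{\left(W,u \right)} = 8 + \frac{W + 7}{W + u} = 8 + \frac{7 + W}{W + u}$)
$p{\left(b,J \right)} = \frac{J}{3} + \frac{J b}{3}$ ($p{\left(b,J \right)} = \frac{J b + J}{3} = \frac{J + J b}{3} = \frac{J}{3} + \frac{J b}{3}$)
$C{\left(13,-2 \right)} + 156 p{\left(-2,-1 \right)} = \frac{7 + 8 \left(-2\right) + 9 \cdot 13}{13 - 2} + 156 \cdot \frac{1}{3} \left(-1\right) \left(1 - 2\right) = \frac{7 - 16 + 117}{11} + 156 \cdot \frac{1}{3} \left(-1\right) \left(-1\right) = \frac{1}{11} \cdot 108 + 156 \cdot \frac{1}{3} = \frac{108}{11} + 52 = \frac{680}{11}$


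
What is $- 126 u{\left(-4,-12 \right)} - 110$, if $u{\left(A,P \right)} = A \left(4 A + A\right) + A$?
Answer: $-9686$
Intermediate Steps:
$u{\left(A,P \right)} = A + 5 A^{2}$ ($u{\left(A,P \right)} = A 5 A + A = 5 A^{2} + A = A + 5 A^{2}$)
$- 126 u{\left(-4,-12 \right)} - 110 = - 126 \left(- 4 \left(1 + 5 \left(-4\right)\right)\right) - 110 = - 126 \left(- 4 \left(1 - 20\right)\right) - 110 = - 126 \left(\left(-4\right) \left(-19\right)\right) - 110 = \left(-126\right) 76 - 110 = -9576 - 110 = -9686$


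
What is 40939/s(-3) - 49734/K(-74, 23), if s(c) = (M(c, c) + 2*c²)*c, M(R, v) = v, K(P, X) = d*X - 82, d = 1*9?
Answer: -1471081/1125 ≈ -1307.6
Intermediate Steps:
d = 9
K(P, X) = -82 + 9*X (K(P, X) = 9*X - 82 = -82 + 9*X)
s(c) = c*(c + 2*c²) (s(c) = (c + 2*c²)*c = c*(c + 2*c²))
40939/s(-3) - 49734/K(-74, 23) = 40939/(((-3)²*(1 + 2*(-3)))) - 49734/(-82 + 9*23) = 40939/((9*(1 - 6))) - 49734/(-82 + 207) = 40939/((9*(-5))) - 49734/125 = 40939/(-45) - 49734*1/125 = 40939*(-1/45) - 49734/125 = -40939/45 - 49734/125 = -1471081/1125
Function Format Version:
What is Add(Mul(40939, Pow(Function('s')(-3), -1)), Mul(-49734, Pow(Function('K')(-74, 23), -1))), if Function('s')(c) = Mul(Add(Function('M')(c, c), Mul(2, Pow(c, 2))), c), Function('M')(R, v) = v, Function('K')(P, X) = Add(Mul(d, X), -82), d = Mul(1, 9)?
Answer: Rational(-1471081, 1125) ≈ -1307.6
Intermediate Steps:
d = 9
Function('K')(P, X) = Add(-82, Mul(9, X)) (Function('K')(P, X) = Add(Mul(9, X), -82) = Add(-82, Mul(9, X)))
Function('s')(c) = Mul(c, Add(c, Mul(2, Pow(c, 2)))) (Function('s')(c) = Mul(Add(c, Mul(2, Pow(c, 2))), c) = Mul(c, Add(c, Mul(2, Pow(c, 2)))))
Add(Mul(40939, Pow(Function('s')(-3), -1)), Mul(-49734, Pow(Function('K')(-74, 23), -1))) = Add(Mul(40939, Pow(Mul(Pow(-3, 2), Add(1, Mul(2, -3))), -1)), Mul(-49734, Pow(Add(-82, Mul(9, 23)), -1))) = Add(Mul(40939, Pow(Mul(9, Add(1, -6)), -1)), Mul(-49734, Pow(Add(-82, 207), -1))) = Add(Mul(40939, Pow(Mul(9, -5), -1)), Mul(-49734, Pow(125, -1))) = Add(Mul(40939, Pow(-45, -1)), Mul(-49734, Rational(1, 125))) = Add(Mul(40939, Rational(-1, 45)), Rational(-49734, 125)) = Add(Rational(-40939, 45), Rational(-49734, 125)) = Rational(-1471081, 1125)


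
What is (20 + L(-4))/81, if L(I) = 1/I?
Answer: 79/324 ≈ 0.24383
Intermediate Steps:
(20 + L(-4))/81 = (20 + 1/(-4))/81 = (20 - ¼)/81 = (1/81)*(79/4) = 79/324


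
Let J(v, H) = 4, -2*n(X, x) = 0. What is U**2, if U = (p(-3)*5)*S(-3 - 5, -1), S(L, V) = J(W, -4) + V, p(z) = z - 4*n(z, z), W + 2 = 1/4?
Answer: 2025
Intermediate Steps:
n(X, x) = 0 (n(X, x) = -1/2*0 = 0)
W = -7/4 (W = -2 + 1/4 = -7/4 ≈ -1.7500)
p(z) = z (p(z) = z - 4*0 = z + 0 = z)
S(L, V) = 4 + V
U = -45 (U = (-3*5)*(4 - 1) = -15*3 = -45)
U**2 = (-45)**2 = 2025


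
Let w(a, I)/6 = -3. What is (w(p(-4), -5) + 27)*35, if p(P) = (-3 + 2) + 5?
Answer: 315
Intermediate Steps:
p(P) = 4 (p(P) = -1 + 5 = 4)
w(a, I) = -18 (w(a, I) = 6*(-3) = -18)
(w(p(-4), -5) + 27)*35 = (-18 + 27)*35 = 9*35 = 315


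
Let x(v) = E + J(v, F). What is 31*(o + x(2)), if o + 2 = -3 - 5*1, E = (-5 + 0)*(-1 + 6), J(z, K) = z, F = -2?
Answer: -1023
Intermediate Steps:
E = -25 (E = -5*5 = -25)
x(v) = -25 + v
o = -10 (o = -2 + (-3 - 5*1) = -2 + (-3 - 5) = -2 - 8 = -10)
31*(o + x(2)) = 31*(-10 + (-25 + 2)) = 31*(-10 - 23) = 31*(-33) = -1023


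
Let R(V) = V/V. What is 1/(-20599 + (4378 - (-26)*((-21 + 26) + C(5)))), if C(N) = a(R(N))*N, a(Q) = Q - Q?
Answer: -1/16091 ≈ -6.2147e-5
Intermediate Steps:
R(V) = 1
a(Q) = 0
C(N) = 0 (C(N) = 0*N = 0)
1/(-20599 + (4378 - (-26)*((-21 + 26) + C(5)))) = 1/(-20599 + (4378 - (-26)*((-21 + 26) + 0))) = 1/(-20599 + (4378 - (-26)*(5 + 0))) = 1/(-20599 + (4378 - (-26)*5)) = 1/(-20599 + (4378 - 1*(-130))) = 1/(-20599 + (4378 + 130)) = 1/(-20599 + 4508) = 1/(-16091) = -1/16091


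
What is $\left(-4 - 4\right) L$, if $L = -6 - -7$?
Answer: $-8$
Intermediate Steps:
$L = 1$ ($L = -6 + 7 = 1$)
$\left(-4 - 4\right) L = \left(-4 - 4\right) 1 = \left(-8\right) 1 = -8$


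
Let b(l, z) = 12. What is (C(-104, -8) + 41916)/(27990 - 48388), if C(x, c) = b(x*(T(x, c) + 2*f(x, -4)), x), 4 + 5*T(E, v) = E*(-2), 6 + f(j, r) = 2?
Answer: -20964/10199 ≈ -2.0555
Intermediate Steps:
f(j, r) = -4 (f(j, r) = -6 + 2 = -4)
T(E, v) = -4/5 - 2*E/5 (T(E, v) = -4/5 + (E*(-2))/5 = -4/5 + (-2*E)/5 = -4/5 - 2*E/5)
C(x, c) = 12
(C(-104, -8) + 41916)/(27990 - 48388) = (12 + 41916)/(27990 - 48388) = 41928/(-20398) = 41928*(-1/20398) = -20964/10199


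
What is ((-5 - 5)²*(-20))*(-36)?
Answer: 72000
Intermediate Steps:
((-5 - 5)²*(-20))*(-36) = ((-10)²*(-20))*(-36) = (100*(-20))*(-36) = -2000*(-36) = 72000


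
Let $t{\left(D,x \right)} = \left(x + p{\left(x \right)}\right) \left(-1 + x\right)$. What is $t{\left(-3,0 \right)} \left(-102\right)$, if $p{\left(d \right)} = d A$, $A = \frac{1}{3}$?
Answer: $0$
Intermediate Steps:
$A = \frac{1}{3} \approx 0.33333$
$p{\left(d \right)} = \frac{d}{3}$ ($p{\left(d \right)} = d \frac{1}{3} = \frac{d}{3}$)
$t{\left(D,x \right)} = \frac{4 x \left(-1 + x\right)}{3}$ ($t{\left(D,x \right)} = \left(x + \frac{x}{3}\right) \left(-1 + x\right) = \frac{4 x}{3} \left(-1 + x\right) = \frac{4 x \left(-1 + x\right)}{3}$)
$t{\left(-3,0 \right)} \left(-102\right) = \frac{4}{3} \cdot 0 \left(-1 + 0\right) \left(-102\right) = \frac{4}{3} \cdot 0 \left(-1\right) \left(-102\right) = 0 \left(-102\right) = 0$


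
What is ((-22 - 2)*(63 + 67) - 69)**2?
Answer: 10169721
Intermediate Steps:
((-22 - 2)*(63 + 67) - 69)**2 = (-24*130 - 69)**2 = (-3120 - 69)**2 = (-3189)**2 = 10169721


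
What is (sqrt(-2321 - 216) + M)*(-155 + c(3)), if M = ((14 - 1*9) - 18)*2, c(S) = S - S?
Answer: 4030 - 155*I*sqrt(2537) ≈ 4030.0 - 7807.1*I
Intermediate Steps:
c(S) = 0
M = -26 (M = ((14 - 9) - 18)*2 = (5 - 18)*2 = -13*2 = -26)
(sqrt(-2321 - 216) + M)*(-155 + c(3)) = (sqrt(-2321 - 216) - 26)*(-155 + 0) = (sqrt(-2537) - 26)*(-155) = (I*sqrt(2537) - 26)*(-155) = (-26 + I*sqrt(2537))*(-155) = 4030 - 155*I*sqrt(2537)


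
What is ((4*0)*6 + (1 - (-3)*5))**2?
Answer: 256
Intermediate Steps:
((4*0)*6 + (1 - (-3)*5))**2 = (0*6 + (1 - 1*(-15)))**2 = (0 + (1 + 15))**2 = (0 + 16)**2 = 16**2 = 256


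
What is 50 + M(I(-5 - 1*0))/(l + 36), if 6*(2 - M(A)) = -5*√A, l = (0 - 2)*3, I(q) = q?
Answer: 751/15 + I*√5/36 ≈ 50.067 + 0.062113*I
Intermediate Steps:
l = -6 (l = -2*3 = -6)
M(A) = 2 + 5*√A/6 (M(A) = 2 - (-5)*√A/6 = 2 + 5*√A/6)
50 + M(I(-5 - 1*0))/(l + 36) = 50 + (2 + 5*√(-5 - 1*0)/6)/(-6 + 36) = 50 + (2 + 5*√(-5 + 0)/6)/30 = 50 + (2 + 5*√(-5)/6)*(1/30) = 50 + (2 + 5*(I*√5)/6)*(1/30) = 50 + (2 + 5*I*√5/6)*(1/30) = 50 + (1/15 + I*√5/36) = 751/15 + I*√5/36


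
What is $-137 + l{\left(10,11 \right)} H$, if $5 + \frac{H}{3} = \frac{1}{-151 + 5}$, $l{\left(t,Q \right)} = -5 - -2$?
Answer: $- \frac{13423}{146} \approx -91.938$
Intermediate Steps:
$l{\left(t,Q \right)} = -3$ ($l{\left(t,Q \right)} = -5 + 2 = -3$)
$H = - \frac{2193}{146}$ ($H = -15 + \frac{3}{-151 + 5} = -15 + \frac{3}{-146} = -15 + 3 \left(- \frac{1}{146}\right) = -15 - \frac{3}{146} = - \frac{2193}{146} \approx -15.021$)
$-137 + l{\left(10,11 \right)} H = -137 - - \frac{6579}{146} = -137 + \frac{6579}{146} = - \frac{13423}{146}$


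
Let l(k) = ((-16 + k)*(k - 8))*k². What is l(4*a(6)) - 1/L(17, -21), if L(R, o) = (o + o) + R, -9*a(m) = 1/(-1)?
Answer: 3814561/164025 ≈ 23.256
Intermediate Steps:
a(m) = ⅑ (a(m) = -⅑/(-1) = -⅑*(-1) = ⅑)
L(R, o) = R + 2*o (L(R, o) = 2*o + R = R + 2*o)
l(k) = k²*(-16 + k)*(-8 + k) (l(k) = ((-16 + k)*(-8 + k))*k² = k²*(-16 + k)*(-8 + k))
l(4*a(6)) - 1/L(17, -21) = (4*(⅑))²*(128 + (4*(⅑))² - 96/9) - 1/(17 + 2*(-21)) = (4/9)²*(128 + (4/9)² - 24*4/9) - 1/(17 - 42) = 16*(128 + 16/81 - 32/3)/81 - 1/(-25) = (16/81)*(9520/81) - 1*(-1/25) = 152320/6561 + 1/25 = 3814561/164025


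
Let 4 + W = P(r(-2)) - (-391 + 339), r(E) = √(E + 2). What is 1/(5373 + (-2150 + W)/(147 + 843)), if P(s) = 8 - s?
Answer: 165/886196 ≈ 0.00018619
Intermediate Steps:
r(E) = √(2 + E)
W = 56 (W = -4 + ((8 - √(2 - 2)) - (-391 + 339)) = -4 + ((8 - √0) - 1*(-52)) = -4 + ((8 - 1*0) + 52) = -4 + ((8 + 0) + 52) = -4 + (8 + 52) = -4 + 60 = 56)
1/(5373 + (-2150 + W)/(147 + 843)) = 1/(5373 + (-2150 + 56)/(147 + 843)) = 1/(5373 - 2094/990) = 1/(5373 - 2094*1/990) = 1/(5373 - 349/165) = 1/(886196/165) = 165/886196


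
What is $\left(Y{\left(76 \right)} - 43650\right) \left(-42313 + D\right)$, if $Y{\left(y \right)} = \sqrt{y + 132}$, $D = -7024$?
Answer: $2153560050 - 197348 \sqrt{13} \approx 2.1528 \cdot 10^{9}$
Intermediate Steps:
$Y{\left(y \right)} = \sqrt{132 + y}$
$\left(Y{\left(76 \right)} - 43650\right) \left(-42313 + D\right) = \left(\sqrt{132 + 76} - 43650\right) \left(-42313 - 7024\right) = \left(\sqrt{208} - 43650\right) \left(-49337\right) = \left(4 \sqrt{13} - 43650\right) \left(-49337\right) = \left(-43650 + 4 \sqrt{13}\right) \left(-49337\right) = 2153560050 - 197348 \sqrt{13}$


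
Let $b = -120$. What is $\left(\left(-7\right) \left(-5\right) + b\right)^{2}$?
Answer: $7225$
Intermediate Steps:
$\left(\left(-7\right) \left(-5\right) + b\right)^{2} = \left(\left(-7\right) \left(-5\right) - 120\right)^{2} = \left(35 - 120\right)^{2} = \left(-85\right)^{2} = 7225$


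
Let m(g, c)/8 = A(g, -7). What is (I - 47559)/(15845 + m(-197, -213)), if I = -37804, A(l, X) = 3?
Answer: -85363/15869 ≈ -5.3792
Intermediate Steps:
m(g, c) = 24 (m(g, c) = 8*3 = 24)
(I - 47559)/(15845 + m(-197, -213)) = (-37804 - 47559)/(15845 + 24) = -85363/15869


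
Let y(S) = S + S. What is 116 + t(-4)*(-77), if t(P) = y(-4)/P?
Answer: -38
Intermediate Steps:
y(S) = 2*S
t(P) = -8/P (t(P) = (2*(-4))/P = -8/P)
116 + t(-4)*(-77) = 116 - 8/(-4)*(-77) = 116 - 8*(-¼)*(-77) = 116 + 2*(-77) = 116 - 154 = -38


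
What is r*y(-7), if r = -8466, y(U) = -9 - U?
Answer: 16932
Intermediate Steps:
r*y(-7) = -8466*(-9 - 1*(-7)) = -8466*(-9 + 7) = -8466*(-2) = 16932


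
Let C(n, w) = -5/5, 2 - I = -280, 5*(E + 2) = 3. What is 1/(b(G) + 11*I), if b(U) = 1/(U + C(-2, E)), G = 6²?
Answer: 35/108571 ≈ 0.00032237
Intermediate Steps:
E = -7/5 (E = -2 + (⅕)*3 = -2 + ⅗ = -7/5 ≈ -1.4000)
G = 36
I = 282 (I = 2 - 1*(-280) = 2 + 280 = 282)
C(n, w) = -1 (C(n, w) = -5*⅕ = -1)
b(U) = 1/(-1 + U) (b(U) = 1/(U - 1) = 1/(-1 + U))
1/(b(G) + 11*I) = 1/(1/(-1 + 36) + 11*282) = 1/(1/35 + 3102) = 1/(108571/35) = 35/108571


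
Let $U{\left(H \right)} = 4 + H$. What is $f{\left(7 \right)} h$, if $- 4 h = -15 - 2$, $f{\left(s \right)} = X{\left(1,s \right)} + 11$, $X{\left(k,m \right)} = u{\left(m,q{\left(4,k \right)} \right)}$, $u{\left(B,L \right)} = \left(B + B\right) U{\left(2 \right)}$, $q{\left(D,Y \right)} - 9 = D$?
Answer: $\frac{1615}{4} \approx 403.75$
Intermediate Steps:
$q{\left(D,Y \right)} = 9 + D$
$u{\left(B,L \right)} = 12 B$ ($u{\left(B,L \right)} = \left(B + B\right) \left(4 + 2\right) = 2 B 6 = 12 B$)
$X{\left(k,m \right)} = 12 m$
$f{\left(s \right)} = 11 + 12 s$ ($f{\left(s \right)} = 12 s + 11 = 11 + 12 s$)
$h = \frac{17}{4}$ ($h = - \frac{-15 - 2}{4} = \left(- \frac{1}{4}\right) \left(-17\right) = \frac{17}{4} \approx 4.25$)
$f{\left(7 \right)} h = \left(11 + 12 \cdot 7\right) \frac{17}{4} = \left(11 + 84\right) \frac{17}{4} = 95 \cdot \frac{17}{4} = \frac{1615}{4}$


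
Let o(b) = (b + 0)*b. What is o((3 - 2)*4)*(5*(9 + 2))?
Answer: 880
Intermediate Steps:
o(b) = b² (o(b) = b*b = b²)
o((3 - 2)*4)*(5*(9 + 2)) = ((3 - 2)*4)²*(5*(9 + 2)) = (1*4)²*(5*11) = 4²*55 = 16*55 = 880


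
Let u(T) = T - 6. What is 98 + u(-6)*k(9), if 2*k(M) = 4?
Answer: 74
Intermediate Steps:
u(T) = -6 + T
k(M) = 2 (k(M) = (½)*4 = 2)
98 + u(-6)*k(9) = 98 + (-6 - 6)*2 = 98 - 12*2 = 98 - 24 = 74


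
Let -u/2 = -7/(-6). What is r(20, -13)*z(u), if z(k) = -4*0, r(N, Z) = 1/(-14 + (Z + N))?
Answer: 0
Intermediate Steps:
u = -7/3 (u = -(-14)/(-6) = -(-14)*(-1)/6 = -2*7/6 = -7/3 ≈ -2.3333)
r(N, Z) = 1/(-14 + N + Z) (r(N, Z) = 1/(-14 + (N + Z)) = 1/(-14 + N + Z))
z(k) = 0
r(20, -13)*z(u) = 0/(-14 + 20 - 13) = 0/(-7) = -⅐*0 = 0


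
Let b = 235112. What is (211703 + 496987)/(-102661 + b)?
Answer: 708690/132451 ≈ 5.3506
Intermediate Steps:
(211703 + 496987)/(-102661 + b) = (211703 + 496987)/(-102661 + 235112) = 708690/132451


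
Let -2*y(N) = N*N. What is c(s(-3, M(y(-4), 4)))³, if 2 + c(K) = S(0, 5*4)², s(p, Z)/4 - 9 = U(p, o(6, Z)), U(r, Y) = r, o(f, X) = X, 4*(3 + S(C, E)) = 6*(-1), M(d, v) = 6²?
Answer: 389017/64 ≈ 6078.4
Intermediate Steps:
y(N) = -N²/2 (y(N) = -N*N/2 = -N²/2)
M(d, v) = 36
S(C, E) = -9/2 (S(C, E) = -3 + (6*(-1))/4 = -3 + (¼)*(-6) = -3 - 3/2 = -9/2)
s(p, Z) = 36 + 4*p
c(K) = 73/4 (c(K) = -2 + (-9/2)² = -2 + 81/4 = 73/4)
c(s(-3, M(y(-4), 4)))³ = (73/4)³ = 389017/64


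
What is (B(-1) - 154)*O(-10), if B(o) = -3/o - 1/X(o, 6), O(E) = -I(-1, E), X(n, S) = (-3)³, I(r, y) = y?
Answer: -40760/27 ≈ -1509.6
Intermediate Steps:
X(n, S) = -27
O(E) = -E
B(o) = 1/27 - 3/o (B(o) = -3/o - 1/(-27) = -3/o - 1*(-1/27) = -3/o + 1/27 = 1/27 - 3/o)
(B(-1) - 154)*O(-10) = ((1/27)*(-81 - 1)/(-1) - 154)*(-1*(-10)) = ((1/27)*(-1)*(-82) - 154)*10 = (82/27 - 154)*10 = -4076/27*10 = -40760/27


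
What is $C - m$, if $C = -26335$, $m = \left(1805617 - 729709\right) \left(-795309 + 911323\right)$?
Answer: $-124820417047$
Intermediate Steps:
$m = 124820390712$ ($m = 1075908 \cdot 116014 = 124820390712$)
$C - m = -26335 - 124820390712 = -124820417047$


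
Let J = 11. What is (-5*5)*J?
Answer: -275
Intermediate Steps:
(-5*5)*J = -5*5*11 = -25*11 = -275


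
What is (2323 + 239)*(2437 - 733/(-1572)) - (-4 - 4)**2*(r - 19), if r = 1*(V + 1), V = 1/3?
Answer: 4909292561/786 ≈ 6.2459e+6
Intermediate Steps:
V = 1/3 ≈ 0.33333
r = 4/3 (r = 1*(1/3 + 1) = 1*(4/3) = 4/3 ≈ 1.3333)
(2323 + 239)*(2437 - 733/(-1572)) - (-4 - 4)**2*(r - 19) = (2323 + 239)*(2437 - 733/(-1572)) - (-4 - 4)**2*(4/3 - 19) = 2562*(2437 - 733*(-1/1572)) - (-8)**2*(-53)/3 = 2562*(2437 + 733/1572) - 64*(-53)/3 = 2562*(3831697/1572) - 1*(-3392/3) = 1636134619/262 + 3392/3 = 4909292561/786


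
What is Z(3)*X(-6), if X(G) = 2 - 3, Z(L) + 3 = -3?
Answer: 6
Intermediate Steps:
Z(L) = -6 (Z(L) = -3 - 3 = -6)
X(G) = -1
Z(3)*X(-6) = -6*(-1) = 6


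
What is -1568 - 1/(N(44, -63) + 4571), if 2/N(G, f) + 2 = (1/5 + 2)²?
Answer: -508958759/324591 ≈ -1568.0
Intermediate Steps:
N(G, f) = 50/71 (N(G, f) = 2/(-2 + (1/5 + 2)²) = 2/(-2 + (⅕ + 2)²) = 2/(-2 + (11/5)²) = 2/(-2 + 121/25) = 2/(71/25) = 2*(25/71) = 50/71)
-1568 - 1/(N(44, -63) + 4571) = -1568 - 1/(50/71 + 4571) = -1568 - 1/324591/71 = -1568 - 1*71/324591 = -1568 - 71/324591 = -508958759/324591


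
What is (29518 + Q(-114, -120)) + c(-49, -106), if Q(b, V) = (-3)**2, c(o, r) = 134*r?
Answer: 15323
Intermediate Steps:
Q(b, V) = 9
(29518 + Q(-114, -120)) + c(-49, -106) = (29518 + 9) + 134*(-106) = 29527 - 14204 = 15323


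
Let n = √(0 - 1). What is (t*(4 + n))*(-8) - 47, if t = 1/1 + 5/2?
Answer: -159 - 28*I ≈ -159.0 - 28.0*I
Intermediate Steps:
n = I (n = √(-1) = I ≈ 1.0*I)
t = 7/2 (t = 1*1 + 5*(½) = 1 + 5/2 = 7/2 ≈ 3.5000)
(t*(4 + n))*(-8) - 47 = (7*(4 + I)/2)*(-8) - 47 = (14 + 7*I/2)*(-8) - 47 = (-112 - 28*I) - 47 = -159 - 28*I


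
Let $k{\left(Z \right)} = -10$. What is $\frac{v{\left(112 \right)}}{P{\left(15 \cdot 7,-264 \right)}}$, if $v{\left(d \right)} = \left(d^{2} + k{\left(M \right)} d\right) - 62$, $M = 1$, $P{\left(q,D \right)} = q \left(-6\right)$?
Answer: $- \frac{5681}{315} \approx -18.035$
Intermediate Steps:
$P{\left(q,D \right)} = - 6 q$
$v{\left(d \right)} = -62 + d^{2} - 10 d$ ($v{\left(d \right)} = \left(d^{2} - 10 d\right) - 62 = -62 + d^{2} - 10 d$)
$\frac{v{\left(112 \right)}}{P{\left(15 \cdot 7,-264 \right)}} = \frac{-62 + 112^{2} - 1120}{\left(-6\right) 15 \cdot 7} = \frac{-62 + 12544 - 1120}{\left(-6\right) 105} = \frac{11362}{-630} = 11362 \left(- \frac{1}{630}\right) = - \frac{5681}{315}$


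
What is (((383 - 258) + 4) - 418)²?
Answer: 83521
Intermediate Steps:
(((383 - 258) + 4) - 418)² = ((125 + 4) - 418)² = (129 - 418)² = (-289)² = 83521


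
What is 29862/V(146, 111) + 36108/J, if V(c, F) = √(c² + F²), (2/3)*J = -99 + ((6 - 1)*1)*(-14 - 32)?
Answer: -24072/329 + 29862*√33637/33637 ≈ 89.654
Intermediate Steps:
J = -987/2 (J = 3*(-99 + ((6 - 1)*1)*(-14 - 32))/2 = 3*(-99 + (5*1)*(-46))/2 = 3*(-99 + 5*(-46))/2 = 3*(-99 - 230)/2 = (3/2)*(-329) = -987/2 ≈ -493.50)
V(c, F) = √(F² + c²)
29862/V(146, 111) + 36108/J = 29862/(√(111² + 146²)) + 36108/(-987/2) = 29862/(√(12321 + 21316)) + 36108*(-2/987) = 29862/(√33637) - 24072/329 = 29862*(√33637/33637) - 24072/329 = 29862*√33637/33637 - 24072/329 = -24072/329 + 29862*√33637/33637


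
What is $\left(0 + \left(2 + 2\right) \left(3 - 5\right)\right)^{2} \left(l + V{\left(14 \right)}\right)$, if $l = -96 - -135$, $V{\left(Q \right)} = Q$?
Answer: $3392$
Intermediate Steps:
$l = 39$ ($l = -96 + 135 = 39$)
$\left(0 + \left(2 + 2\right) \left(3 - 5\right)\right)^{2} \left(l + V{\left(14 \right)}\right) = \left(0 + \left(2 + 2\right) \left(3 - 5\right)\right)^{2} \left(39 + 14\right) = \left(0 + 4 \left(-2\right)\right)^{2} \cdot 53 = \left(0 - 8\right)^{2} \cdot 53 = \left(-8\right)^{2} \cdot 53 = 64 \cdot 53 = 3392$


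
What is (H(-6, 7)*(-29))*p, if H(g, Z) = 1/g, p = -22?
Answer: -319/3 ≈ -106.33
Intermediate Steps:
(H(-6, 7)*(-29))*p = (-29/(-6))*(-22) = -⅙*(-29)*(-22) = (29/6)*(-22) = -319/3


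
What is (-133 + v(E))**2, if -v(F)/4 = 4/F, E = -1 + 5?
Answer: 18769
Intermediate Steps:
E = 4
v(F) = -16/F
(-133 + v(E))**2 = (-133 - 16/4)**2 = (-133 - 16*1/4)**2 = (-133 - 4)**2 = (-137)**2 = 18769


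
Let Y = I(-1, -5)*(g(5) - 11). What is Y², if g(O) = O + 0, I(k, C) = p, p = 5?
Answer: 900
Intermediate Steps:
I(k, C) = 5
g(O) = O
Y = -30 (Y = 5*(5 - 11) = 5*(-6) = -30)
Y² = (-30)² = 900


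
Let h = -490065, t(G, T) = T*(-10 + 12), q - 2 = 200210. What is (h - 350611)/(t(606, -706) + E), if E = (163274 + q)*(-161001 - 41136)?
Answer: 420338/36736985497 ≈ 1.1442e-5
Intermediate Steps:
q = 200212 (q = 2 + 200210 = 200212)
t(G, T) = 2*T (t(G, T) = T*2 = 2*T)
E = -73473969582 (E = (163274 + 200212)*(-161001 - 41136) = 363486*(-202137) = -73473969582)
(h - 350611)/(t(606, -706) + E) = (-490065 - 350611)/(2*(-706) - 73473969582) = -840676/(-1412 - 73473969582) = -840676/(-73473970994) = -840676*(-1/73473970994) = 420338/36736985497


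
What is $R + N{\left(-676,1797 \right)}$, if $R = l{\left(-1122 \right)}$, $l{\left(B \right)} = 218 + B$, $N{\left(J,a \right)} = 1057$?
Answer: $153$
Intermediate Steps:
$R = -904$ ($R = 218 - 1122 = -904$)
$R + N{\left(-676,1797 \right)} = -904 + 1057 = 153$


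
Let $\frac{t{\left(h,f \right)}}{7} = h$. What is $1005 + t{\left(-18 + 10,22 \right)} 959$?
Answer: $-52699$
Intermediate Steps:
$t{\left(h,f \right)} = 7 h$
$1005 + t{\left(-18 + 10,22 \right)} 959 = 1005 + 7 \left(-18 + 10\right) 959 = 1005 + 7 \left(-8\right) 959 = 1005 - 53704 = -52699$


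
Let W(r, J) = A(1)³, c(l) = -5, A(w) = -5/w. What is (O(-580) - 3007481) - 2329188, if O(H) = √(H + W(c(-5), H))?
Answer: -5336669 + I*√705 ≈ -5.3367e+6 + 26.552*I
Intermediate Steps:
W(r, J) = -125 (W(r, J) = (-5/1)³ = (-5*1)³ = (-5)³ = -125)
O(H) = √(-125 + H) (O(H) = √(H - 125) = √(-125 + H))
(O(-580) - 3007481) - 2329188 = (√(-125 - 580) - 3007481) - 2329188 = (√(-705) - 3007481) - 2329188 = (I*√705 - 3007481) - 2329188 = (-3007481 + I*√705) - 2329188 = -5336669 + I*√705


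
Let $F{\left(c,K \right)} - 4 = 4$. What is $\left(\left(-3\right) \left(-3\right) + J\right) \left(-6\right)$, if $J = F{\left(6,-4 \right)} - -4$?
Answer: $-126$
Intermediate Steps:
$F{\left(c,K \right)} = 8$ ($F{\left(c,K \right)} = 4 + 4 = 8$)
$J = 12$ ($J = 8 - -4 = 8 + 4 = 12$)
$\left(\left(-3\right) \left(-3\right) + J\right) \left(-6\right) = \left(\left(-3\right) \left(-3\right) + 12\right) \left(-6\right) = \left(9 + 12\right) \left(-6\right) = 21 \left(-6\right) = -126$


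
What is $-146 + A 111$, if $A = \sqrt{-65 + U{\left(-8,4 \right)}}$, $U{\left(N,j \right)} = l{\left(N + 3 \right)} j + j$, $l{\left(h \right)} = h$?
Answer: $-146 + 999 i \approx -146.0 + 999.0 i$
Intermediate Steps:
$U{\left(N,j \right)} = j + j \left(3 + N\right)$ ($U{\left(N,j \right)} = \left(N + 3\right) j + j = \left(3 + N\right) j + j = j \left(3 + N\right) + j = j + j \left(3 + N\right)$)
$A = 9 i$ ($A = \sqrt{-65 + 4 \left(4 - 8\right)} = \sqrt{-65 + 4 \left(-4\right)} = \sqrt{-65 - 16} = \sqrt{-81} = 9 i \approx 9.0 i$)
$-146 + A 111 = -146 + 9 i 111 = -146 + 999 i$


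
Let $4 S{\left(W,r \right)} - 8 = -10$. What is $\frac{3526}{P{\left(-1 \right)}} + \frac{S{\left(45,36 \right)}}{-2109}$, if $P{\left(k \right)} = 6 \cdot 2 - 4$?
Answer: $\frac{3718169}{8436} \approx 440.75$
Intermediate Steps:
$P{\left(k \right)} = 8$ ($P{\left(k \right)} = 12 - 4 = 8$)
$S{\left(W,r \right)} = - \frac{1}{2}$ ($S{\left(W,r \right)} = 2 + \frac{1}{4} \left(-10\right) = 2 - \frac{5}{2} = - \frac{1}{2}$)
$\frac{3526}{P{\left(-1 \right)}} + \frac{S{\left(45,36 \right)}}{-2109} = \frac{3526}{8} - \frac{1}{2 \left(-2109\right)} = 3526 \cdot \frac{1}{8} - - \frac{1}{4218} = \frac{1763}{4} + \frac{1}{4218} = \frac{3718169}{8436}$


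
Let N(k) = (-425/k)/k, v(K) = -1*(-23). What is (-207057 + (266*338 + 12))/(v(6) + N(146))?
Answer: -2496892292/489843 ≈ -5097.3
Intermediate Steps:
v(K) = 23
N(k) = -425/k²
(-207057 + (266*338 + 12))/(v(6) + N(146)) = (-207057 + (266*338 + 12))/(23 - 425/146²) = (-207057 + (89908 + 12))/(23 - 425*1/21316) = (-207057 + 89920)/(23 - 425/21316) = -117137/489843/21316 = -117137*21316/489843 = -2496892292/489843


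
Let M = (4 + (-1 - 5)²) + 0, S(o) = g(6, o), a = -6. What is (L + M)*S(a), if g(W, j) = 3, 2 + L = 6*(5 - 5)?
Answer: 114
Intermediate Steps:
L = -2 (L = -2 + 6*(5 - 5) = -2 + 6*0 = -2 + 0 = -2)
S(o) = 3
M = 40 (M = (4 + (-6)²) + 0 = (4 + 36) + 0 = 40 + 0 = 40)
(L + M)*S(a) = (-2 + 40)*3 = 38*3 = 114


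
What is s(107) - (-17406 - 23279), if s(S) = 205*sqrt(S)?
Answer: 40685 + 205*sqrt(107) ≈ 42806.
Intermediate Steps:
s(107) - (-17406 - 23279) = 205*sqrt(107) - (-17406 - 23279) = 205*sqrt(107) - 1*(-40685) = 205*sqrt(107) + 40685 = 40685 + 205*sqrt(107)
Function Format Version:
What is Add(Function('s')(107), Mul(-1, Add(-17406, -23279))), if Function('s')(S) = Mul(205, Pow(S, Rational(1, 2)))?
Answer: Add(40685, Mul(205, Pow(107, Rational(1, 2)))) ≈ 42806.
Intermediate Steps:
Add(Function('s')(107), Mul(-1, Add(-17406, -23279))) = Add(Mul(205, Pow(107, Rational(1, 2))), Mul(-1, Add(-17406, -23279))) = Add(Mul(205, Pow(107, Rational(1, 2))), Mul(-1, -40685)) = Add(Mul(205, Pow(107, Rational(1, 2))), 40685) = Add(40685, Mul(205, Pow(107, Rational(1, 2))))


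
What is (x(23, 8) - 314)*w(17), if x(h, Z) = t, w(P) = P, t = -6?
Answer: -5440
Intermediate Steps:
x(h, Z) = -6
(x(23, 8) - 314)*w(17) = (-6 - 314)*17 = -320*17 = -5440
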